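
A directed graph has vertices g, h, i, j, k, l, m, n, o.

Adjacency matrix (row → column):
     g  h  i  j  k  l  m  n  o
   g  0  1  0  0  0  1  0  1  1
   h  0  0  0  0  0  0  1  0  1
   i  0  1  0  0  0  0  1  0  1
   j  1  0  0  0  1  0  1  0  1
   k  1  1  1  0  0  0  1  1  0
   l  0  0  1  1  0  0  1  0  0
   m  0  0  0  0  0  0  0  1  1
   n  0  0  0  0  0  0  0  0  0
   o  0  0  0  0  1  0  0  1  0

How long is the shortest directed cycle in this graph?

3

For each vertex v, BFS finds the shortest path from v back to v.
The shortest such closed walk is l → j → g → l, length 3.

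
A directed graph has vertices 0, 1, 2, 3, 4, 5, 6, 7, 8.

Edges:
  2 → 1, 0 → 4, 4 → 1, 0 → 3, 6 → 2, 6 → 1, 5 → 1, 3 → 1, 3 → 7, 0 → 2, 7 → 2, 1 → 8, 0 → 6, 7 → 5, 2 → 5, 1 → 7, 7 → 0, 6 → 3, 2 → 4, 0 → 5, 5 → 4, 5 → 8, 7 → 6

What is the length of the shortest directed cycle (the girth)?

For each vertex v, BFS finds the shortest path from v back to v.
The shortest such closed walk is 7 → 2 → 1 → 7, length 3.

3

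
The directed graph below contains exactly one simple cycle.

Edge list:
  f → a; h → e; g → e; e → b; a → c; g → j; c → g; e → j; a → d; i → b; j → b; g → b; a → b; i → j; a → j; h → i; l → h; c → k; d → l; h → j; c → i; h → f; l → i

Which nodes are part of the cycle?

DFS with gray/black marking from a:
a gray
  c gray
    g gray
      e gray
        j gray
          b gray
          b black
        j black
        e→b: b black — skip
      e black
      g→j: j black — skip
      g→b: b black — skip
    g black
    k gray
    k black
    i gray
      i→j: j black — skip
      i→b: b black — skip
    i black
  c black
  d gray
    l gray
      h gray
        h→j: j black — skip
        f gray
          f→a: a is gray → back edge
Back edge closes the cycle a → d → l → h → f → a; its vertices are {a, d, f, h, l}.

a, d, f, h, l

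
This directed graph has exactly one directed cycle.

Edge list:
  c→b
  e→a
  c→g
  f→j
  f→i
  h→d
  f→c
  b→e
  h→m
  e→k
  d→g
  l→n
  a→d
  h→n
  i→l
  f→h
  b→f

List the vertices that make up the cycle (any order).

DFS with gray/black marking from b:
b gray
  f gray
    j gray
    j black
    i gray
      l gray
        n gray
        n black
      l black
    i black
    c gray
      g gray
      g black
      c→b: b is gray → back edge
Back edge closes the cycle b → f → c → b; its vertices are {b, c, f}.

b, c, f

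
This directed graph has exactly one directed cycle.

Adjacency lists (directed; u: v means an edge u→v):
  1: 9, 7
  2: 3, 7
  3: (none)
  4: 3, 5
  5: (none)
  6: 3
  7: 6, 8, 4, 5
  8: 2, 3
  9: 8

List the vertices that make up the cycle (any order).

DFS with gray/black marking from 8:
8 gray
  2 gray
    3 gray
    3 black
    7 gray
      6 gray
        6→3: 3 black — skip
      6 black
      7→8: 8 is gray → back edge
Back edge closes the cycle 8 → 2 → 7 → 8; its vertices are {2, 7, 8}.

2, 7, 8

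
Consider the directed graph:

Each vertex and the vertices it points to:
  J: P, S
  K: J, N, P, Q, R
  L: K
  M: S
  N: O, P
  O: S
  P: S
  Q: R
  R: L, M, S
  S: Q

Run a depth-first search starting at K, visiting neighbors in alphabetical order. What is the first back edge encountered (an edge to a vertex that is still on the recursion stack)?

L→K

DFS from K (visiting neighbors in alphabetical order); mark gray on enter, black on exit:
K gray
  J gray
    P gray
      S gray
        Q gray
          R gray
            L gray
              L→K: K is gray → back edge
First back edge: L → K.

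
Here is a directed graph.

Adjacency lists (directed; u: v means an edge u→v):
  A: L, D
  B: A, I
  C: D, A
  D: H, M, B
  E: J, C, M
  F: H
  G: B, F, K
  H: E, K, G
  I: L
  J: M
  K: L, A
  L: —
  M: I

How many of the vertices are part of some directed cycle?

9

A vertex is on a directed cycle iff it belongs to a strongly connected component of size ≥ 2 (or has a self-loop).
The vertices on cycles are {A, B, C, D, E, F, G, H, K} — 9 in total.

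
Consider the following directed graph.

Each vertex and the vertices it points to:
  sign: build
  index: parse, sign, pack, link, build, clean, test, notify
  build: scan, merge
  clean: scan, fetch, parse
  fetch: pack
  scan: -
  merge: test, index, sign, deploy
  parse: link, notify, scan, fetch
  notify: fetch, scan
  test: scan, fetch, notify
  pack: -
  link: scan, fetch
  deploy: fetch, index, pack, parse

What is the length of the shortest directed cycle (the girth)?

3

For each vertex v, BFS finds the shortest path from v back to v.
The shortest such closed walk is merge → sign → build → merge, length 3.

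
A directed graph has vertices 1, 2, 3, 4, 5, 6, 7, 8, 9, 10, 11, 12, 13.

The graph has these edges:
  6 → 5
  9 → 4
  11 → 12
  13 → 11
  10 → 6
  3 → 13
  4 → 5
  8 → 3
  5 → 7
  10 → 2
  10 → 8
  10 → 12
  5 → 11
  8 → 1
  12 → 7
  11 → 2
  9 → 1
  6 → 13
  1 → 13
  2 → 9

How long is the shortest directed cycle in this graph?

5

For each vertex v, BFS finds the shortest path from v back to v.
The shortest such closed walk is 5 → 11 → 2 → 9 → 4 → 5, length 5.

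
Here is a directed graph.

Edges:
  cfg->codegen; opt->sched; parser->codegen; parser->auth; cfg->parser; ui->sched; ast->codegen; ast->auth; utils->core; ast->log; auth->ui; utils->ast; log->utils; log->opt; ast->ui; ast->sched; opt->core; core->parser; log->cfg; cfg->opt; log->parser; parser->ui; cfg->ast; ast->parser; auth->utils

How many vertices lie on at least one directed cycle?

A vertex is on a directed cycle iff it belongs to a strongly connected component of size ≥ 2 (or has a self-loop).
The vertices on cycles are {ast, cfg, log, opt, auth, core, utils, parser} — 8 in total.

8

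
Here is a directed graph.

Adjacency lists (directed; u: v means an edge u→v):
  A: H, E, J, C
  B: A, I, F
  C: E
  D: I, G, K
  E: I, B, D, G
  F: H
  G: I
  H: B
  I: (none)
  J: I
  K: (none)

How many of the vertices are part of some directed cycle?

6

A vertex is on a directed cycle iff it belongs to a strongly connected component of size ≥ 2 (or has a self-loop).
The vertices on cycles are {A, B, C, E, F, H} — 6 in total.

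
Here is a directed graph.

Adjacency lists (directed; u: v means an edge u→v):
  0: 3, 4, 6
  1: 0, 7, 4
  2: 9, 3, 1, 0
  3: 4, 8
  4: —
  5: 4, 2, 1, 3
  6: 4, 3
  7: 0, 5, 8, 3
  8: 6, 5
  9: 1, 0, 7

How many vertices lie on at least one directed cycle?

A vertex is on a directed cycle iff it belongs to a strongly connected component of size ≥ 2 (or has a self-loop).
The vertices on cycles are {0, 1, 2, 3, 5, 6, 7, 8, 9} — 9 in total.

9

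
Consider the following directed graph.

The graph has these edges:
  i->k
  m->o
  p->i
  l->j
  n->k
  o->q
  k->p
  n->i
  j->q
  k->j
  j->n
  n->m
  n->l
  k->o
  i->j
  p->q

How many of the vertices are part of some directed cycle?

A vertex is on a directed cycle iff it belongs to a strongly connected component of size ≥ 2 (or has a self-loop).
The vertices on cycles are {i, j, k, l, n, p} — 6 in total.

6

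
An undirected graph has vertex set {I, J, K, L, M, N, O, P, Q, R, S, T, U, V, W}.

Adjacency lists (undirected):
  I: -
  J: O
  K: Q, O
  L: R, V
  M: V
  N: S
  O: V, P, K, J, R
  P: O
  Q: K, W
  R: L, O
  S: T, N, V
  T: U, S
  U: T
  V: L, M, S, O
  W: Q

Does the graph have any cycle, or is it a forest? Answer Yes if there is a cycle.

Yes

DFS, tracking each vertex's parent; an edge to a visited non-parent vertex closes a cycle.
Start from M:
visit M (parent –)
  visit V (parent M)
    visit L (parent V)
      visit R (parent L)
        R–L: parent, skip
        visit O (parent R)
          O–V: V visited and ≠ parent → cycle
Cycle: V – L – R – O – V.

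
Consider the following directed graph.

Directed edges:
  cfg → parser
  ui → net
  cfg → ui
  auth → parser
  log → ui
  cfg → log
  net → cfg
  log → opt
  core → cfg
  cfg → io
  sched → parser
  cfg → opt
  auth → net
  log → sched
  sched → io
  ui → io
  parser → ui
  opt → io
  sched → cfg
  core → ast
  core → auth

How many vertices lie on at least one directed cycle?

A vertex is on a directed cycle iff it belongs to a strongly connected component of size ≥ 2 (or has a self-loop).
The vertices on cycles are {ui, cfg, log, net, sched, parser} — 6 in total.

6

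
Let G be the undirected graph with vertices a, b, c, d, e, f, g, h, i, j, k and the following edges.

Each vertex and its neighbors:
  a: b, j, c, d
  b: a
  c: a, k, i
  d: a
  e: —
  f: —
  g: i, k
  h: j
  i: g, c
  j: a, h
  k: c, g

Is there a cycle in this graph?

Yes

DFS, tracking each vertex's parent; an edge to a visited non-parent vertex closes a cycle.
Start from b:
visit b (parent –)
  visit a (parent b)
    a–b: parent, skip
    visit j (parent a)
      j–a: parent, skip
      visit h (parent j)
        h–j: parent, skip
    visit c (parent a)
      c–a: parent, skip
      visit k (parent c)
        k–c: parent, skip
        visit g (parent k)
          visit i (parent g)
            i–g: parent, skip
            i–c: c visited and ≠ parent → cycle
Cycle: c – k – g – i – c.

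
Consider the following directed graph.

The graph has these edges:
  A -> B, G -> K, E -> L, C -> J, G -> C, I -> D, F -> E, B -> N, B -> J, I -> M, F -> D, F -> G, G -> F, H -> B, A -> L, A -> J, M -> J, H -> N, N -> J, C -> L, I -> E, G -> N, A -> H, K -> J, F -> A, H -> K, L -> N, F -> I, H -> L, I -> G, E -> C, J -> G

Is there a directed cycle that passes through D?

No

D lies on a cycle iff there is a path from D back to itself.
Exploring from D, it never reaches itself; equivalently, its strongly connected component is a singleton.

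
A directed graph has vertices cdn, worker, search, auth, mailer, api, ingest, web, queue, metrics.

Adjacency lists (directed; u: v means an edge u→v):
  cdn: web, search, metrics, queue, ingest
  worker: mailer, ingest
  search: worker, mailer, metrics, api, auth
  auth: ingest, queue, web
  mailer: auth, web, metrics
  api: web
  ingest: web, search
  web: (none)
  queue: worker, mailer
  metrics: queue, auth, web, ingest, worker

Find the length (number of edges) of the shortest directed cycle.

3

For each vertex v, BFS finds the shortest path from v back to v.
The shortest such closed walk is search → auth → ingest → search, length 3.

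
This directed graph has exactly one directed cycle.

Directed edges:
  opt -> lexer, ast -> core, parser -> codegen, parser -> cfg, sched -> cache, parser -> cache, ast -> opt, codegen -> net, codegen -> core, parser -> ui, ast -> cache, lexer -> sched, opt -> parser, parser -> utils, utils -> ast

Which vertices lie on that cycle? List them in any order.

ast, opt, utils, parser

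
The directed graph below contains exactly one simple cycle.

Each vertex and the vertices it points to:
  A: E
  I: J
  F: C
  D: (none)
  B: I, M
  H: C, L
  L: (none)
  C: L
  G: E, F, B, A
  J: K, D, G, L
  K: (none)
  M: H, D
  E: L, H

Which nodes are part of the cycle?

DFS with gray/black marking from J:
J gray
  K gray
  K black
  D gray
  D black
  G gray
    E gray
      L gray
      L black
      H gray
        C gray
          C→L: L black — skip
        C black
        H→L: L black — skip
      H black
    E black
    F gray
      F→C: C black — skip
    F black
    B gray
      I gray
        I→J: J is gray → back edge
Back edge closes the cycle J → G → B → I → J; its vertices are {B, G, I, J}.

B, G, I, J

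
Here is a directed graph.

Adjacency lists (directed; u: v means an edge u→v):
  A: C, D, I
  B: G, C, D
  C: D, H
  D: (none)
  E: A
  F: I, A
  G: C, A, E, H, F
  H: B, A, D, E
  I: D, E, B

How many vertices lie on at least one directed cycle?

A vertex is on a directed cycle iff it belongs to a strongly connected component of size ≥ 2 (or has a self-loop).
The vertices on cycles are {A, B, C, E, F, G, H, I} — 8 in total.

8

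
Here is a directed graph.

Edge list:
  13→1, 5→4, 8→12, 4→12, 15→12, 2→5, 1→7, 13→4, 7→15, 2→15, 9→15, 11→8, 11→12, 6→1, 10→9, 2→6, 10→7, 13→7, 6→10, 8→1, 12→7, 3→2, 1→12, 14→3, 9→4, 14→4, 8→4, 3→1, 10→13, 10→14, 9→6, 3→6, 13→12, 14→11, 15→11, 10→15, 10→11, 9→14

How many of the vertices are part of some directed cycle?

A vertex is on a directed cycle iff it belongs to a strongly connected component of size ≥ 2 (or has a self-loop).
The vertices on cycles are {1, 2, 3, 4, 6, 7, 8, 9, 10, 11, 12, 14, 15} — 13 in total.

13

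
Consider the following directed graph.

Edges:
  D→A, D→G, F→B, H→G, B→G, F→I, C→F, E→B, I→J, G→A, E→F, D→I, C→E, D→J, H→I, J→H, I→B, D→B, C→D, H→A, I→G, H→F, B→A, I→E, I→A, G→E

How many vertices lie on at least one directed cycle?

7

A vertex is on a directed cycle iff it belongs to a strongly connected component of size ≥ 2 (or has a self-loop).
The vertices on cycles are {B, E, F, G, H, I, J} — 7 in total.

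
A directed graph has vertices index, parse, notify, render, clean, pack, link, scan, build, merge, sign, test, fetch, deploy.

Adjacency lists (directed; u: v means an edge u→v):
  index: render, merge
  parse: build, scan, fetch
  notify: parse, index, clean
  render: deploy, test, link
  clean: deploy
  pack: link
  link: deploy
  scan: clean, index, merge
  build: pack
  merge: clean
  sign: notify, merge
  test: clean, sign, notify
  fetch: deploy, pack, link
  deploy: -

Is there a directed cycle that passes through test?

Yes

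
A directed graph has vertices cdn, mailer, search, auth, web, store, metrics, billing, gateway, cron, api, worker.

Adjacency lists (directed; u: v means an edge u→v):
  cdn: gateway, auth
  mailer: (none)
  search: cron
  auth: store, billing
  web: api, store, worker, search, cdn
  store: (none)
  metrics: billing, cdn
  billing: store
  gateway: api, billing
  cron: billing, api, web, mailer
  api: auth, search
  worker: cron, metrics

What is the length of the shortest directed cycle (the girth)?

3

For each vertex v, BFS finds the shortest path from v back to v.
The shortest such closed walk is cron → web → search → cron, length 3.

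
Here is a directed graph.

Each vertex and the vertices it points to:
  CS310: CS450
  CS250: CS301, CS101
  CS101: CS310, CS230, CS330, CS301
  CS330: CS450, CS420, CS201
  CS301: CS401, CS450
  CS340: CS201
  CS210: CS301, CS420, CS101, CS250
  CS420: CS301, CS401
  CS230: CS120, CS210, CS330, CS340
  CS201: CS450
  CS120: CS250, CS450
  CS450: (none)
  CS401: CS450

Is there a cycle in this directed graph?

Yes

DFS with white/gray/black marking, starting from CS201:
CS201 gray
  CS450 gray
  CS450 black
CS201 black
CS310 gray
  CS310→CS450: CS450 black — skip
CS310 black
CS250 gray
  CS301 gray
    CS401 gray
      CS401→CS450: CS450 black — skip
    CS401 black
    CS301→CS450: CS450 black — skip
  CS301 black
  CS101 gray
    CS101→CS310: CS310 black — skip
    CS230 gray
      CS120 gray
        CS120→CS250: CS250 is gray → back edge
Back edge found, so a cycle exists: CS250 → CS101 → CS230 → CS120 → CS250.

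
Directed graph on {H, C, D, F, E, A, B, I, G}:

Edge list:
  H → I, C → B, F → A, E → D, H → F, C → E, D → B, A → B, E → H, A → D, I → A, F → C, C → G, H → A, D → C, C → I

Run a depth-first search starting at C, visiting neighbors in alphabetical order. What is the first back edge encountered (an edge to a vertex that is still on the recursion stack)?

DFS from C (visiting neighbors in alphabetical order); mark gray on enter, black on exit:
C gray
  B gray
  B black
  E gray
    D gray
      D→B: B black — skip
      D→C: C is gray → back edge
First back edge: D → C.

D->C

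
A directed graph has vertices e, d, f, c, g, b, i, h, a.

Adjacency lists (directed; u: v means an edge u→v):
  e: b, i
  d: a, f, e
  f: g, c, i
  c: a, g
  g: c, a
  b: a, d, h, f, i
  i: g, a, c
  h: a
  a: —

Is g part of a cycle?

Yes

g is on a cycle iff g can reach itself via ≥1 edge.
g → c → g — yes.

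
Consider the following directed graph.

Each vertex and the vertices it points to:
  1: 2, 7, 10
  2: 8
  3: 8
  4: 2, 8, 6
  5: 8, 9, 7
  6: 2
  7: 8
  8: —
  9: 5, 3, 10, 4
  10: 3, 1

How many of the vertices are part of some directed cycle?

4

A vertex is on a directed cycle iff it belongs to a strongly connected component of size ≥ 2 (or has a self-loop).
The vertices on cycles are {1, 5, 9, 10} — 4 in total.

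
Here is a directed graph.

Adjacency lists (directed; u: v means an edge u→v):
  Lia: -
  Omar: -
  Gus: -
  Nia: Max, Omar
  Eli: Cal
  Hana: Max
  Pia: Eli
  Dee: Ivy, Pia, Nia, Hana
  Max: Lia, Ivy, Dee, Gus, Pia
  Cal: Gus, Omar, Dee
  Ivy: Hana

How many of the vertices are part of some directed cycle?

A vertex is on a directed cycle iff it belongs to a strongly connected component of size ≥ 2 (or has a self-loop).
The vertices on cycles are {Cal, Dee, Eli, Ivy, Max, Nia, Pia, Hana} — 8 in total.

8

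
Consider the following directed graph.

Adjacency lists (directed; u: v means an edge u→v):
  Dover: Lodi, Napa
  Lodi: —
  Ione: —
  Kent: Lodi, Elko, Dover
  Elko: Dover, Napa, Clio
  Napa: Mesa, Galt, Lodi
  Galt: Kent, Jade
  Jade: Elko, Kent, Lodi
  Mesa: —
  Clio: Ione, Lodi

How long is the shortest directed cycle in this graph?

4

For each vertex v, BFS finds the shortest path from v back to v.
The shortest such closed walk is Elko → Napa → Galt → Kent → Elko, length 4.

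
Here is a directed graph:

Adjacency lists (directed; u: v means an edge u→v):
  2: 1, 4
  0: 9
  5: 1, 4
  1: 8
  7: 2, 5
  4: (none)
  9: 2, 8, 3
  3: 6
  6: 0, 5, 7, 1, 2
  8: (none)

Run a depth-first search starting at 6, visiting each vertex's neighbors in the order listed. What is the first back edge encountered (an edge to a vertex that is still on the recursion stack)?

DFS from 6 (visiting each vertex's neighbors in the order listed); mark gray on enter, black on exit:
6 gray
  0 gray
    9 gray
      2 gray
        1 gray
          8 gray
          8 black
        1 black
        4 gray
        4 black
      2 black
      9→8: 8 black — skip
      3 gray
        3→6: 6 is gray → back edge
First back edge: 3 → 6.

3->6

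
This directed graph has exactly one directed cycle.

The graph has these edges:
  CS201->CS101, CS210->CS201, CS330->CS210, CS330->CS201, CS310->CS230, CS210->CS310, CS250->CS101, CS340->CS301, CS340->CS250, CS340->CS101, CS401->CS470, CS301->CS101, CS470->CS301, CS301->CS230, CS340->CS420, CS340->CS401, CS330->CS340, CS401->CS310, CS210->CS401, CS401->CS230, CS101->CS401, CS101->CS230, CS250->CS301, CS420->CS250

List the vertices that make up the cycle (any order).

CS101, CS301, CS401, CS470

DFS with gray/black marking from CS401:
CS401 gray
  CS230 gray
  CS230 black
  CS310 gray
    CS310→CS230: CS230 black — skip
  CS310 black
  CS470 gray
    CS301 gray
      CS301→CS230: CS230 black — skip
      CS101 gray
        CS101→CS401: CS401 is gray → back edge
Back edge closes the cycle CS401 → CS470 → CS301 → CS101 → CS401; its vertices are {CS101, CS301, CS401, CS470}.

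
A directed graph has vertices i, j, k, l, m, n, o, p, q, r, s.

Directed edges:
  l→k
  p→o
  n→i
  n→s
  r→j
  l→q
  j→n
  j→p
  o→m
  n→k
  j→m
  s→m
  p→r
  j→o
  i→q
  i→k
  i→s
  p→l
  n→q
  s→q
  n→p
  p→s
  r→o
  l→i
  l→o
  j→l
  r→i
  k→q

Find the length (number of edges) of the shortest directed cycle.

For each vertex v, BFS finds the shortest path from v back to v.
The shortest such closed walk is r → j → p → r, length 3.

3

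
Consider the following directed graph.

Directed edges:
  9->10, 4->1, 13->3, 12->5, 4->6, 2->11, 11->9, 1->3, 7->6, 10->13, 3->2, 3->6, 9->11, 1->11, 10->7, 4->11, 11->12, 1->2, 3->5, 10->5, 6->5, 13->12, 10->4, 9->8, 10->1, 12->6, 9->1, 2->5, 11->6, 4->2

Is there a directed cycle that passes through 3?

3 is on a cycle iff 3 can reach itself via ≥1 edge.
3 → 2 → 11 → 9 → 1 → 3 — yes.

Yes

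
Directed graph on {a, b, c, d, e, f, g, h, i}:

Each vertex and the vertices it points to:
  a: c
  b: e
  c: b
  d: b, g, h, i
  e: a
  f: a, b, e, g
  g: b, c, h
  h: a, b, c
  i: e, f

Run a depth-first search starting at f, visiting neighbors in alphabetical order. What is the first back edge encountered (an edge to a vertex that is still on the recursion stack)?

e->a

DFS from f (visiting neighbors in alphabetical order); mark gray on enter, black on exit:
f gray
  a gray
    c gray
      b gray
        e gray
          e→a: a is gray → back edge
First back edge: e → a.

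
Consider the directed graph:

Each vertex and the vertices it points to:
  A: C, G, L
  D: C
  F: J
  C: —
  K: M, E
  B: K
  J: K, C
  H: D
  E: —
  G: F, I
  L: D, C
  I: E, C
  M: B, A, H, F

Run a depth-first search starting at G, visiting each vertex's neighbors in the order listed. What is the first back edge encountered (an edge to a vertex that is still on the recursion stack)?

B->K

DFS from G (visiting each vertex's neighbors in the order listed); mark gray on enter, black on exit:
G gray
  F gray
    J gray
      K gray
        M gray
          B gray
            B→K: K is gray → back edge
First back edge: B → K.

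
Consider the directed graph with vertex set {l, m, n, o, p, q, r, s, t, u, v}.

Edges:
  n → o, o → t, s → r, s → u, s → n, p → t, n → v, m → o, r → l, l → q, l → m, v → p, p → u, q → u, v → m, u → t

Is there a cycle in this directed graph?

No

DFS with white/gray/black marking, starting from o:
o gray
  t gray
  t black
o black
l gray
  m gray
    m→o: o black — skip
  m black
  q gray
    u gray
      u→t: t black — skip
    u black
  q black
l black
n gray
  n→o: o black — skip
  v gray
    p gray
      p→t: t black — skip
      p→u: u black — skip
    p black
    v→m: m black — skip
  v black
n black
r gray
  r→l: l black — skip
r black
s gray
  s→n: n black — skip
  s→r: r black — skip
  s→u: u black — skip
s black
Every edge goes to a white or black vertex — no back edge, so the graph is acyclic.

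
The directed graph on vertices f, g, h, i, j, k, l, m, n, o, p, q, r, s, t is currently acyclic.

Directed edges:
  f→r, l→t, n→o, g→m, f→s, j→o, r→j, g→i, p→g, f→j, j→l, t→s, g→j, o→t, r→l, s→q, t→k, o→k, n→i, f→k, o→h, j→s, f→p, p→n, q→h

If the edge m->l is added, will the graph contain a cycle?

No

Adding m→l creates a cycle iff l can already reach m.
Explore from l: no path reaches m. The graph stays acyclic.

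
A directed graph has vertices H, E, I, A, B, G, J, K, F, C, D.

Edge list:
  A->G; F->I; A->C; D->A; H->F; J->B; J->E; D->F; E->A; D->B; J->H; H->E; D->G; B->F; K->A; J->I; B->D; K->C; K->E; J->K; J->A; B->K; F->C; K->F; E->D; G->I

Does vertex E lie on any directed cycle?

E is on a cycle iff E can reach itself via ≥1 edge.
E → D → B → K → E — yes.

Yes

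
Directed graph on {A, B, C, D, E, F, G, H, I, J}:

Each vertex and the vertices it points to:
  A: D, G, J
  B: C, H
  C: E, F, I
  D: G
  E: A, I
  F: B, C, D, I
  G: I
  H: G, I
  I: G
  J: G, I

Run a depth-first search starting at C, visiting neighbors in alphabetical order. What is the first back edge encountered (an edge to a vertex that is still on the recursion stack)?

I->G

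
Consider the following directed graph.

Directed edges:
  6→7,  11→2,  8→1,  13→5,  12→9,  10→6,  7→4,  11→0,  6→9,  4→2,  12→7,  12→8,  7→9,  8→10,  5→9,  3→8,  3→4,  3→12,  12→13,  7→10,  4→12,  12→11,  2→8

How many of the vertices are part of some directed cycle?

8

A vertex is on a directed cycle iff it belongs to a strongly connected component of size ≥ 2 (or has a self-loop).
The vertices on cycles are {2, 4, 6, 7, 8, 10, 11, 12} — 8 in total.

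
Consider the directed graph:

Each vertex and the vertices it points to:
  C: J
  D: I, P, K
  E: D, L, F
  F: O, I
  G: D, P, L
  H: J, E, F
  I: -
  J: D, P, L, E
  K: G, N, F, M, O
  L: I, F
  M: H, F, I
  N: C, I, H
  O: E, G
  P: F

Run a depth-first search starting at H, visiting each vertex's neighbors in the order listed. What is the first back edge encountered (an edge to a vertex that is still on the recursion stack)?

DFS from H (visiting each vertex's neighbors in the order listed); mark gray on enter, black on exit:
H gray
  J gray
    D gray
      I gray
      I black
      P gray
        F gray
          O gray
            E gray
              E→D: D is gray → back edge
First back edge: E → D.

E→D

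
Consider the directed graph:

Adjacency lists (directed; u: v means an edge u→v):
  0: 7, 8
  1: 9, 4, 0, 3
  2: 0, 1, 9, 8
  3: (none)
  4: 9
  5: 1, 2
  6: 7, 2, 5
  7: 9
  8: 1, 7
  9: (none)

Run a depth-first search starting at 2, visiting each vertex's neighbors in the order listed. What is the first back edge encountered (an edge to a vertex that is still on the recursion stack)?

DFS from 2 (visiting each vertex's neighbors in the order listed); mark gray on enter, black on exit:
2 gray
  0 gray
    7 gray
      9 gray
      9 black
    7 black
    8 gray
      1 gray
        1→9: 9 black — skip
        4 gray
          4→9: 9 black — skip
        4 black
        1→0: 0 is gray → back edge
First back edge: 1 → 0.

1->0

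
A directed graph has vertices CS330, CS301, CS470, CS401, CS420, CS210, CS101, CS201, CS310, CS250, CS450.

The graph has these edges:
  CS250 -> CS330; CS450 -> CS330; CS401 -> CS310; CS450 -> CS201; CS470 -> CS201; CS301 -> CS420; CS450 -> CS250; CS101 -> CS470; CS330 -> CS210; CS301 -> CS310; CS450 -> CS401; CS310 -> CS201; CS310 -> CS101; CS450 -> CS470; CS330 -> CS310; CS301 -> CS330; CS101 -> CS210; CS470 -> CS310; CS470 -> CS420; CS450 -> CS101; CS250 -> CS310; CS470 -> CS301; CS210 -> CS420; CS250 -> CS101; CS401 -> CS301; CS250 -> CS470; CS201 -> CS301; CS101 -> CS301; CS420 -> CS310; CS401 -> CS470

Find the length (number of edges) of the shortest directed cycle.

3

For each vertex v, BFS finds the shortest path from v back to v.
The shortest such closed walk is CS201 → CS301 → CS310 → CS201, length 3.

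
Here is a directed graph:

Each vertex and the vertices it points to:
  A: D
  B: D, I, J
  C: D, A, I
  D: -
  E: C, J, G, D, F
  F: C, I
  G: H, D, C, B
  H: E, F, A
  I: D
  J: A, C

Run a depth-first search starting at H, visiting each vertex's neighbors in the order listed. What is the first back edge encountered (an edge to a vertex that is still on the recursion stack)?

DFS from H (visiting each vertex's neighbors in the order listed); mark gray on enter, black on exit:
H gray
  E gray
    C gray
      D gray
      D black
      A gray
        A→D: D black — skip
      A black
      I gray
        I→D: D black — skip
      I black
    C black
    J gray
      J→A: A black — skip
      J→C: C black — skip
    J black
    G gray
      G→H: H is gray → back edge
First back edge: G → H.

G->H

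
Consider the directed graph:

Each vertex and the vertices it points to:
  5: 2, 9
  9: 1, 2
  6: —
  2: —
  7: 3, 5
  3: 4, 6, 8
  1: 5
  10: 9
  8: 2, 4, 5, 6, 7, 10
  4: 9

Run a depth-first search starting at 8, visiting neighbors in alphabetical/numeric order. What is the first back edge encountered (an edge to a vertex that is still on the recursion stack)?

DFS from 8 (visiting neighbors in alphabetical/numeric order); mark gray on enter, black on exit:
8 gray
  2 gray
  2 black
  4 gray
    9 gray
      1 gray
        5 gray
          5→2: 2 black — skip
          5→9: 9 is gray → back edge
First back edge: 5 → 9.

5→9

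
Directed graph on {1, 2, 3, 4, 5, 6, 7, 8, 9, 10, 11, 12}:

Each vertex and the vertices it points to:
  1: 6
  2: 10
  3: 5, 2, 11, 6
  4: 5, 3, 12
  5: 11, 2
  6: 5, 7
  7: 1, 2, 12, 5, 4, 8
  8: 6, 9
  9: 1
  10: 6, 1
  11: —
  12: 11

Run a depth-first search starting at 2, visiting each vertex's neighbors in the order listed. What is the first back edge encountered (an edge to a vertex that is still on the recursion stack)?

DFS from 2 (visiting each vertex's neighbors in the order listed); mark gray on enter, black on exit:
2 gray
  10 gray
    6 gray
      5 gray
        11 gray
        11 black
        5→2: 2 is gray → back edge
First back edge: 5 → 2.

5->2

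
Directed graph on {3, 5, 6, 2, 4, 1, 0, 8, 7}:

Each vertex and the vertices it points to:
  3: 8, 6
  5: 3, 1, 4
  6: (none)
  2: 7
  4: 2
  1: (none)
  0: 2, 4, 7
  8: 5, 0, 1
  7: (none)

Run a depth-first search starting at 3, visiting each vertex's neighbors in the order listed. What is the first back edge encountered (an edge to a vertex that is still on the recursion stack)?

5->3

DFS from 3 (visiting each vertex's neighbors in the order listed); mark gray on enter, black on exit:
3 gray
  8 gray
    5 gray
      5→3: 3 is gray → back edge
First back edge: 5 → 3.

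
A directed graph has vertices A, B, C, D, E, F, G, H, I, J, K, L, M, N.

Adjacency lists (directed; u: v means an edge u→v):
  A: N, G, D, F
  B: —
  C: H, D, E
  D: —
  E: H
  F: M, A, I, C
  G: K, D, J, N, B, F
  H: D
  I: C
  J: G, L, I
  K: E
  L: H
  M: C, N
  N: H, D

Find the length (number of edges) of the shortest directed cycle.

For each vertex v, BFS finds the shortest path from v back to v.
The shortest such closed walk is A → F → A, length 2.

2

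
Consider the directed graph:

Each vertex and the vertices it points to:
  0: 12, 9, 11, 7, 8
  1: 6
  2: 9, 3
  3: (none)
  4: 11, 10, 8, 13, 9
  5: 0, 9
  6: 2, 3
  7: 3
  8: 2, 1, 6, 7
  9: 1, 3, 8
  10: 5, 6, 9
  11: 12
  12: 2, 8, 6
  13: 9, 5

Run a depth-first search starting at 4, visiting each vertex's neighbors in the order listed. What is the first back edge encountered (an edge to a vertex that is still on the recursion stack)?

6→2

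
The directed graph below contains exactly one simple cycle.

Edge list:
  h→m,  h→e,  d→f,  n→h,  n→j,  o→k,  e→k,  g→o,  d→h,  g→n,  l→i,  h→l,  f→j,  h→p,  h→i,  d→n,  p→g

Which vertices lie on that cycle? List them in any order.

DFS with gray/black marking from n:
n gray
  h gray
    i gray
    i black
    p gray
      g gray
        o gray
          k gray
          k black
        o black
        g→n: n is gray → back edge
Back edge closes the cycle n → h → p → g → n; its vertices are {g, h, n, p}.

g, h, n, p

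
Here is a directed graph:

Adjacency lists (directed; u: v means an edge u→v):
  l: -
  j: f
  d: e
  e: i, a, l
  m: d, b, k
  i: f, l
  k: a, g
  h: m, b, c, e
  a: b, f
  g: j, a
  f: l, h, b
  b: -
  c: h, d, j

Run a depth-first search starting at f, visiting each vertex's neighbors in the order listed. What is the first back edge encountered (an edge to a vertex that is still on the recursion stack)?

i→f

DFS from f (visiting each vertex's neighbors in the order listed); mark gray on enter, black on exit:
f gray
  l gray
  l black
  h gray
    m gray
      d gray
        e gray
          i gray
            i→f: f is gray → back edge
First back edge: i → f.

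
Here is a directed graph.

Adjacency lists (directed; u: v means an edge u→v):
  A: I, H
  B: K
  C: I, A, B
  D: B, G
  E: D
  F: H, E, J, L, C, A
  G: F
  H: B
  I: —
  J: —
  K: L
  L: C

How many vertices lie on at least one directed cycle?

10

A vertex is on a directed cycle iff it belongs to a strongly connected component of size ≥ 2 (or has a self-loop).
The vertices on cycles are {A, B, C, D, E, F, G, H, K, L} — 10 in total.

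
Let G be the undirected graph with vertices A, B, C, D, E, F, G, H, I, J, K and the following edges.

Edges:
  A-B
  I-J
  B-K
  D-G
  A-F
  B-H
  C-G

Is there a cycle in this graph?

DFS, tracking each vertex's parent; an edge to a visited non-parent vertex closes a cycle.
Start from D:
visit D (parent –)
  visit G (parent D)
    visit C (parent G)
      C–G: parent, skip
    G–D: parent, skip
visit A (parent –)
  visit F (parent A)
    F–A: parent, skip
  visit B (parent A)
    visit H (parent B)
      H–B: parent, skip
    visit K (parent B)
      K–B: parent, skip
    B–A: parent, skip
visit E (parent –)
visit I (parent –)
  visit J (parent I)
    J–I: parent, skip
No non-parent visited neighbor found — the graph is a forest.

No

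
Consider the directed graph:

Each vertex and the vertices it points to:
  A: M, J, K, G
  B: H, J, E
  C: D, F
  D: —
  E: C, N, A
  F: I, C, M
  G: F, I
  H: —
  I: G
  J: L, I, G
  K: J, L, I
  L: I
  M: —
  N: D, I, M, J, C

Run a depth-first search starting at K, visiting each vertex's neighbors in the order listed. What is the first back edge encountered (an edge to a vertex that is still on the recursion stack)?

F->I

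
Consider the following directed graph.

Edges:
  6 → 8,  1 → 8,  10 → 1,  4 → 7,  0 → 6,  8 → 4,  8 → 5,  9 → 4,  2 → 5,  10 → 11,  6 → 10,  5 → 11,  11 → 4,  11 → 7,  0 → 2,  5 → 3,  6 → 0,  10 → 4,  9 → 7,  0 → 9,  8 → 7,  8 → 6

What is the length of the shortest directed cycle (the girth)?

2

For each vertex v, BFS finds the shortest path from v back to v.
The shortest such closed walk is 0 → 6 → 0, length 2.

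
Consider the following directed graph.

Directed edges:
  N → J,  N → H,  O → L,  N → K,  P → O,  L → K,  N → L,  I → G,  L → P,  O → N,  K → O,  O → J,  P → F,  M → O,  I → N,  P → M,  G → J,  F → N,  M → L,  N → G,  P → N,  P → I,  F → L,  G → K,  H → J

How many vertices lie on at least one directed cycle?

9

A vertex is on a directed cycle iff it belongs to a strongly connected component of size ≥ 2 (or has a self-loop).
The vertices on cycles are {F, G, I, K, L, M, N, O, P} — 9 in total.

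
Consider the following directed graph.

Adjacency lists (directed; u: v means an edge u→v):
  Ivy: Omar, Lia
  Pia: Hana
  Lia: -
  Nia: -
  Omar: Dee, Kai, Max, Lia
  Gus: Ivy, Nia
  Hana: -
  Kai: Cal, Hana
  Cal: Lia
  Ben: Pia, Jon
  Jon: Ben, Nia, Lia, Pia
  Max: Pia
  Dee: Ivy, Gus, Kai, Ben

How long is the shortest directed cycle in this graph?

2

For each vertex v, BFS finds the shortest path from v back to v.
The shortest such closed walk is Ben → Jon → Ben, length 2.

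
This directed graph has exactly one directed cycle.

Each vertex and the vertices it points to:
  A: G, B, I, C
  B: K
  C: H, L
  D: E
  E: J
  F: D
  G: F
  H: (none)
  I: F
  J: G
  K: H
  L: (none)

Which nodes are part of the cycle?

DFS with gray/black marking from G:
G gray
  F gray
    D gray
      E gray
        J gray
          J→G: G is gray → back edge
Back edge closes the cycle G → F → D → E → J → G; its vertices are {D, E, F, G, J}.

D, E, F, G, J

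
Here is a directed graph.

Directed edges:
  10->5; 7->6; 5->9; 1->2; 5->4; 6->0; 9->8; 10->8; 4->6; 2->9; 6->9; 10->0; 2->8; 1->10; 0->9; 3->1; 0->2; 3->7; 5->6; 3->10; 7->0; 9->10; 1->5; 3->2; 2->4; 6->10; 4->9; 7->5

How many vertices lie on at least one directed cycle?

A vertex is on a directed cycle iff it belongs to a strongly connected component of size ≥ 2 (or has a self-loop).
The vertices on cycles are {0, 2, 4, 5, 6, 9, 10} — 7 in total.

7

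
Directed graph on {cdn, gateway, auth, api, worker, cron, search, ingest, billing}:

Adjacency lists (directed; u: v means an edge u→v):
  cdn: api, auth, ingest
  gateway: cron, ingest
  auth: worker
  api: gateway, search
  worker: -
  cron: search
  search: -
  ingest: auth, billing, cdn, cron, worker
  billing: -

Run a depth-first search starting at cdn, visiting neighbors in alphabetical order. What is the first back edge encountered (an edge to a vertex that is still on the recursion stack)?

DFS from cdn (visiting neighbors in alphabetical order); mark gray on enter, black on exit:
cdn gray
  api gray
    gateway gray
      cron gray
        search gray
        search black
      cron black
      ingest gray
        auth gray
          worker gray
          worker black
        auth black
        billing gray
        billing black
        ingest→cdn: cdn is gray → back edge
First back edge: ingest → cdn.

ingest->cdn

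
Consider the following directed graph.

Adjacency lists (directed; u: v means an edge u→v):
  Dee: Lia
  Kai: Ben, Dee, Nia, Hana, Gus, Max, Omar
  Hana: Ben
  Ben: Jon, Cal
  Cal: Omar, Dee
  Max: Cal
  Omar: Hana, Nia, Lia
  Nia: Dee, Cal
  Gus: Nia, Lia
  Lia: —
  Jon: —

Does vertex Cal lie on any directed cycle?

Cal is on a cycle iff Cal can reach itself via ≥1 edge.
Cal → Omar → Nia → Cal — yes.

Yes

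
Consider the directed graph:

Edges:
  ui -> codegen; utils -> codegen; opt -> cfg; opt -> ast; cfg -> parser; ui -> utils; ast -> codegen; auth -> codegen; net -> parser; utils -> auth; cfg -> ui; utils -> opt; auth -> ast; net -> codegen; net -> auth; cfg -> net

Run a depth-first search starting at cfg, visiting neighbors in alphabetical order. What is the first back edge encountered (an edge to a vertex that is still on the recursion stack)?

DFS from cfg (visiting neighbors in alphabetical order); mark gray on enter, black on exit:
cfg gray
  net gray
    auth gray
      ast gray
        codegen gray
        codegen black
      ast black
      auth→codegen: codegen black — skip
    auth black
    net→codegen: codegen black — skip
    parser gray
    parser black
  net black
  cfg→parser: parser black — skip
  ui gray
    ui→codegen: codegen black — skip
    utils gray
      utils→auth: auth black — skip
      utils→codegen: codegen black — skip
      opt gray
        opt→ast: ast black — skip
        opt→cfg: cfg is gray → back edge
First back edge: opt → cfg.

opt→cfg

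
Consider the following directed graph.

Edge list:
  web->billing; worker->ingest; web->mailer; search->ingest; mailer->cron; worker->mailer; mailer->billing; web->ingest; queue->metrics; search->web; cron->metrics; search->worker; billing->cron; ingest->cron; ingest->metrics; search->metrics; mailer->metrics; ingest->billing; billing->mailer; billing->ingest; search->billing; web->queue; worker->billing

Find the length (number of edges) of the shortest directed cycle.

2

For each vertex v, BFS finds the shortest path from v back to v.
The shortest such closed walk is mailer → billing → mailer, length 2.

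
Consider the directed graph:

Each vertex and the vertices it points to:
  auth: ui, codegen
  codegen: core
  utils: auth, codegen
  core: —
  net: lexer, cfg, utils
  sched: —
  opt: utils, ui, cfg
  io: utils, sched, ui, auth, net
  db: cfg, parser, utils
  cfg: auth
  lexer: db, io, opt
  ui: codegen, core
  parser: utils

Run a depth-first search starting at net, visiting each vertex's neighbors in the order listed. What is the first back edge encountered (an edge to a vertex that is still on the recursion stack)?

io→net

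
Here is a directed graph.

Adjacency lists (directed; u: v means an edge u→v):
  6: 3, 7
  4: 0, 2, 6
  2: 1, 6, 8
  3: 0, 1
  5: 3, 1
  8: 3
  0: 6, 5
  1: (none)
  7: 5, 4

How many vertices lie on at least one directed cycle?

A vertex is on a directed cycle iff it belongs to a strongly connected component of size ≥ 2 (or has a self-loop).
The vertices on cycles are {0, 2, 3, 4, 5, 6, 7, 8} — 8 in total.

8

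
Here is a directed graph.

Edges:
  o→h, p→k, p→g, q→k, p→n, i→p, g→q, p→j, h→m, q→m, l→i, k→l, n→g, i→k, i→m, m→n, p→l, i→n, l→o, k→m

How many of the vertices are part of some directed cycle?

10

A vertex is on a directed cycle iff it belongs to a strongly connected component of size ≥ 2 (or has a self-loop).
The vertices on cycles are {g, h, i, k, l, m, n, o, p, q} — 10 in total.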